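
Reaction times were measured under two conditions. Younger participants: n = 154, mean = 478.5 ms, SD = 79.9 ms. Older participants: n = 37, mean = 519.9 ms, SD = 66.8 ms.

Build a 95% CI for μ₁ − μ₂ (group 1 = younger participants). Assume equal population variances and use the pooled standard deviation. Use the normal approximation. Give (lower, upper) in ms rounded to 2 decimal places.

Pooled variance s_p² = [153·79.9² + 36·66.8²] / (154+37−2) = 6017.9586, so s_p = 77.5755.
SE_diff = s_p·√(1/n₁ + 1/n₂) = 77.5755·√(1/154 + 1/37) = 14.2030.
z* = 1.960; margin = 1.960 × 14.2030 = 27.8379.
Difference = 478.5 − 519.9 = -41.4000.
-41.4000 ± 27.8379 → (-69.24, -13.56).

(-69.24, -13.56)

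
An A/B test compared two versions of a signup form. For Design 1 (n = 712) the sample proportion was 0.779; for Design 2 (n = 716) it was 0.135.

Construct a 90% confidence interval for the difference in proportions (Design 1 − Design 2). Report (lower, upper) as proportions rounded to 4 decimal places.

(0.6109, 0.6771)

The two standard errors are √(0.7790×0.2210/712) = 0.01555 and √(0.1350×0.8650/716) = 0.01277.
Because the samples are independent, SE_diff = √(0.01555² + 0.01277²) = 0.02012.
Using z* = 1.645 for 90%, ME = 1.645 × 0.02012 = 0.03310.
p̂₁ − p̂₂ = 0.6440; interval 0.6440 ± 0.03310 gives (0.6109, 0.6771).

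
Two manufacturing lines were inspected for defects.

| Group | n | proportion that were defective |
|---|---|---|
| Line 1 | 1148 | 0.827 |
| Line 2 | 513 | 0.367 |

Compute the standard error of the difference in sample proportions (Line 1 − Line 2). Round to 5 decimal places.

Each SE is √(p̂(1−p̂)/n): √(0.8270·0.1730/1148) = 0.01116 and √(0.3670·0.6330/513) = 0.02128.
SE(p̂₁ − p̂₂) = √(SE₁² + SE₂²) = √(0.0001245456 + 0.0004528384) = 0.02403, since the two samples are independent.

0.02403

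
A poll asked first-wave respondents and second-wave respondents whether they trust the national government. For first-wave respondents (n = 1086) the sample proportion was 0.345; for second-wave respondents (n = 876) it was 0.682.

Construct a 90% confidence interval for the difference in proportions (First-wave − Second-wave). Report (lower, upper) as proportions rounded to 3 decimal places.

The two standard errors are √(0.3450×0.6550/1086) = 0.01442 and √(0.6820×0.3180/876) = 0.01573.
Because the samples are independent, SE_diff = √(0.01442² + 0.01573²) = 0.02134.
Using z* = 1.645 for 90%, ME = 1.645 × 0.02134 = 0.03510.
p̂₁ − p̂₂ = -0.3370; interval -0.3370 ± 0.03510 gives (-0.372, -0.302).

(-0.372, -0.302)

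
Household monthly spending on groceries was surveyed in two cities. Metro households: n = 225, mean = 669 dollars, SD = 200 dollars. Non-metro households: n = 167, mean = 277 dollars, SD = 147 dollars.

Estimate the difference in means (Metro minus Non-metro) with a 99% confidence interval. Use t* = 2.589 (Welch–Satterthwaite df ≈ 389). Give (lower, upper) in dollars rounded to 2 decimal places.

(346.62, 437.38)

Per-group SEs: s₁/√n₁ = 200/√225 = 13.3333, s₂/√n₂ = 147/√167 = 11.3752.
Unpooled SE of the difference: √(177.77688889 + 129.39517504) = 17.5263.
Margin of error = t* · SE = 2.589 × 17.5263 = 45.3756.
x̄₁ − x̄₂ = 669 − 277 = 392.0000.
CI: 392.0000 ± 45.3756 = (346.62, 437.38).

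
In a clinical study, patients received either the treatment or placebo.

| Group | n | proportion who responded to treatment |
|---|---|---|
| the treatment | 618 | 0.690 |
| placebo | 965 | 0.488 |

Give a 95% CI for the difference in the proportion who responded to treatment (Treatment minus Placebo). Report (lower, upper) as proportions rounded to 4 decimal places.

Each SE is √(p̂(1−p̂)/n): √(0.6900·0.3100/618) = 0.01860 and √(0.4880·0.5120/965) = 0.01609.
SE(p̂₁ − p̂₂) = √(SE₁² + SE₂²) = √(0.00034596 + 0.0002588881) = 0.02459, since the two samples are independent.
At 95% confidence z* = 1.960; margin = 1.960 × 0.02459 = 0.04820.
The difference is 0.6900 − 0.4880 = 0.2020, so the interval is 0.2020 ± 0.04820 = (0.1538, 0.2502).

(0.1538, 0.2502)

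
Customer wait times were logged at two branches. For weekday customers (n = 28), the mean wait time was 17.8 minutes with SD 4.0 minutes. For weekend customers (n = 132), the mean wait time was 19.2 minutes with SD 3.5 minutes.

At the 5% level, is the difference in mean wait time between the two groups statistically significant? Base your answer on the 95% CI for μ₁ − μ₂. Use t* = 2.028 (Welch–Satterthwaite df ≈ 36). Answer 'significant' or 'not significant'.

Standard errors of each mean: 4.0/√28 = 0.7559 and 3.5/√132 = 0.3046.
SE(x̄₁ − x̄₂) = √(0.7559² + 0.3046²) = 0.8150 for independent samples with unequal variances.
With t* = 2.028, the margin is 2.028 × 0.8150 = 1.6528.
x̄₁ − x̄₂ = 17.8 − 19.2 = -1.4000; the interval is -1.4000 ± 1.6528 = (-3.0528, 0.2528).
The interval (-3.0528, 0.2528) contains 0, so the difference is not significant.

not significant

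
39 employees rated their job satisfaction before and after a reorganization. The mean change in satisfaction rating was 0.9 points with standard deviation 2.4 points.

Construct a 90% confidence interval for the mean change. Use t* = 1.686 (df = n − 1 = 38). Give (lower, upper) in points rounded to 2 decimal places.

(0.25, 1.55)

This is a matched-pairs design, so SE = s_d/√n = 2.4/√39 = 0.3843.
Margin = 1.686 × 0.3843 = 0.6479; the interval is 0.9 ± 0.6479 = (0.25, 1.55).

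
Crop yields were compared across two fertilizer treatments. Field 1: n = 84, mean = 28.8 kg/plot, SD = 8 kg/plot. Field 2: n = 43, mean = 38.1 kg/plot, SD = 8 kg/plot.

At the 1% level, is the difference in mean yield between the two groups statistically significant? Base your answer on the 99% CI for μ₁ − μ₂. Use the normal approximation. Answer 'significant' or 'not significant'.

SE₁ = s₁/√n₁ = 8/√84 = 0.8729; SE₂ = 8/√43 = 1.2200.
Independent samples, unequal variances: SE_diff = √(SE₁² + SE₂²) = √(0.76195441 + 1.4884) = 1.5001.
z* = 2.576, so margin of error = 2.576 × 1.5001 = 3.8643.
Difference in means = 28.8 − 38.1 = -9.3000.
-9.3000 ± 3.8643 → (-13.1643, -5.4357).
The interval (-13.1643, -5.4357) does not contain 0, so the difference is significant.

significant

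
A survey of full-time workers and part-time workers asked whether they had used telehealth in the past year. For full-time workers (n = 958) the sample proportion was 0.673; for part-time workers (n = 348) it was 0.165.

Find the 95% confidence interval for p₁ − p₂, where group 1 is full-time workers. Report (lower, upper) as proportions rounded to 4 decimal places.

The two standard errors are √(0.6730×0.3270/958) = 0.01516 and √(0.1650×0.8350/348) = 0.01990.
Because the samples are independent, SE_diff = √(0.01516² + 0.01990²) = 0.02502.
Using z* = 1.960 for 95%, ME = 1.960 × 0.02502 = 0.04904.
p̂₁ − p̂₂ = 0.5080; interval 0.5080 ± 0.04904 gives (0.4590, 0.5570).

(0.4590, 0.5570)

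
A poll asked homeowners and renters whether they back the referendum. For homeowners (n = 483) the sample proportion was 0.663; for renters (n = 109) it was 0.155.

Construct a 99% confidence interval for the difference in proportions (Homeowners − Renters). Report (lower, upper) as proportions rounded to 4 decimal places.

SE₁ = √(p̂₁(1−p̂₁)/n₁) = √(0.6630·0.3370/483) = 0.02151; SE₂ = √(0.1550·0.8450/109) = 0.03466.
Independent samples: SE of the difference = √(SE₁² + SE₂²) = √(0.0004626801 + 0.0012013156) = 0.04079.
z* for 99% confidence is 2.576, so the margin of error is 2.576 × 0.04079 = 0.10508.
Point estimate p̂₁ − p̂₂ = 0.6630 − 0.1550 = 0.5080.
0.5080 ± 0.10508 → (0.4029, 0.6131).

(0.4029, 0.6131)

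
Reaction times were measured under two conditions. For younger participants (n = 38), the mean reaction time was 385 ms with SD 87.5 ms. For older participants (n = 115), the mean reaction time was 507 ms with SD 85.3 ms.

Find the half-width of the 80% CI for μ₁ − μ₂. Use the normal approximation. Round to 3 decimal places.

Per-group SEs: s₁/√n₁ = 87.5/√38 = 14.1944, s₂/√n₂ = 85.3/√115 = 7.9543.
Unpooled SE of the difference: √(201.48099136 + 63.27088849) = 16.2712.
Margin of error = z* · SE = 1.282 × 16.2712 = 20.8597.

20.860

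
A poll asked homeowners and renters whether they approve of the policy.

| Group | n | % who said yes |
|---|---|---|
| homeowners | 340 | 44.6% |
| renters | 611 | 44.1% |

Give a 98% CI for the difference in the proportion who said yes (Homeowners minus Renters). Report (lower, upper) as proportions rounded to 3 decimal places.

Each SE is √(p̂(1−p̂)/n): √(0.4460·0.5540/340) = 0.02696 and √(0.4410·0.5590/611) = 0.02009.
SE(p̂₁ − p̂₂) = √(SE₁² + SE₂²) = √(0.0007268416 + 0.0004036081) = 0.03362, since the two samples are independent.
At 98% confidence z* = 2.326; margin = 2.326 × 0.03362 = 0.07820.
The difference is 0.4460 − 0.4410 = 0.0050, so the interval is 0.0050 ± 0.07820 = (-0.073, 0.083).

(-0.073, 0.083)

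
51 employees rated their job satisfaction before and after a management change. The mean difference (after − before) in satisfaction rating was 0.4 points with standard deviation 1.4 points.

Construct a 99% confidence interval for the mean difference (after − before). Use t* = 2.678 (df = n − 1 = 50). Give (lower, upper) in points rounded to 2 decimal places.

(-0.12, 0.92)

Paired design: SE = s_d/√n = 1.4/√51 = 0.1960.
t* = 2.678; margin of error = 2.678 × 0.1960 = 0.5249.
0.4 ± 0.5249 → (-0.12, 0.92).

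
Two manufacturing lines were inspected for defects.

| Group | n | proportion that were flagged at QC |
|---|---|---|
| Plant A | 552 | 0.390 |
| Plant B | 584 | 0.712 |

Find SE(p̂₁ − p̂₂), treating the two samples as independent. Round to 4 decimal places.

The two standard errors are √(0.3900×0.6100/552) = 0.02076 and √(0.7120×0.2880/584) = 0.01874.
Because the samples are independent, SE_diff = √(0.02076² + 0.01874²) = 0.02797.

0.0280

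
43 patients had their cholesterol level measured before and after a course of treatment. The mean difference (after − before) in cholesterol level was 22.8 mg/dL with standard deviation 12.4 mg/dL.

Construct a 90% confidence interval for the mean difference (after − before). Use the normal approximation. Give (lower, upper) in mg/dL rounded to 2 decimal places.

Paired design: SE = s_d/√n = 12.4/√43 = 1.8910.
z* = 1.645; margin of error = 1.645 × 1.8910 = 3.1107.
22.8 ± 3.1107 → (19.69, 25.91).

(19.69, 25.91)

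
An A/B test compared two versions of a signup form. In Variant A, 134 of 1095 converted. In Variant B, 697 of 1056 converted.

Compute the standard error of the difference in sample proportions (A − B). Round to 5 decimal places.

0.01762

p̂₁ = 134/1095 = 0.1224 and p̂₂ = 697/1056 = 0.6600.
SE₁ = √(p̂₁(1−p̂₁)/n₁) = √(0.1224·0.8776/1095) = 0.00990; SE₂ = √(0.6600·0.3400/1056) = 0.01458.
Independent samples: SE of the difference = √(SE₁² + SE₂²) = √(0.00009801 + 0.0002125764) = 0.01762.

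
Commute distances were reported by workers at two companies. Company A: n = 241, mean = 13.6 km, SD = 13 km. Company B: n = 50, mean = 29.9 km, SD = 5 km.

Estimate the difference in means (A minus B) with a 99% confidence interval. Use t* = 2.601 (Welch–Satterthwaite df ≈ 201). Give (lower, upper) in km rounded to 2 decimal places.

SE₁ = s₁/√n₁ = 13/√241 = 0.8374; SE₂ = 5/√50 = 0.7071.
Independent samples, unequal variances: SE_diff = √(SE₁² + SE₂²) = √(0.70123876 + 0.49999041) = 1.0960.
t* = 2.601, so margin of error = 2.601 × 1.0960 = 2.8507.
Difference in means = 13.6 − 29.9 = -16.3000.
-16.3000 ± 2.8507 → (-19.15, -13.45).

(-19.15, -13.45)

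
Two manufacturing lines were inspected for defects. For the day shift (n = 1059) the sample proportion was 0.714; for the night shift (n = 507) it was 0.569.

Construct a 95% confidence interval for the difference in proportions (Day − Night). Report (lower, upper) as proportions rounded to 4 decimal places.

The two standard errors are √(0.7140×0.2860/1059) = 0.01389 and √(0.5690×0.4310/507) = 0.02199.
Because the samples are independent, SE_diff = √(0.01389² + 0.02199²) = 0.02601.
Using z* = 1.960 for 95%, ME = 1.960 × 0.02601 = 0.05098.
p̂₁ − p̂₂ = 0.1450; interval 0.1450 ± 0.05098 gives (0.0940, 0.1960).

(0.0940, 0.1960)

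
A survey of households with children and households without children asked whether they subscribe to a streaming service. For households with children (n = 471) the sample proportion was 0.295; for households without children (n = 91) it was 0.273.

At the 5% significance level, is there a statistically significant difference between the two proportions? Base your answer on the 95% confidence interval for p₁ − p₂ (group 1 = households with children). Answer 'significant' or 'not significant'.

not significant

SE₁ = √(p̂₁(1−p̂₁)/n₁) = √(0.2950·0.7050/471) = 0.02101; SE₂ = √(0.2730·0.7270/91) = 0.04670.
Independent samples: SE of the difference = √(SE₁² + SE₂²) = √(0.0004414201 + 0.00218089) = 0.05121.
z* for 95% confidence is 1.960, so the margin of error is 1.960 × 0.05121 = 0.10037.
Point estimate p̂₁ − p̂₂ = 0.2950 − 0.2730 = 0.0220.
0.0220 ± 0.10037 → (-0.07837, 0.12237).
The interval (-0.07837, 0.12237) contains 0, so the difference is not significant.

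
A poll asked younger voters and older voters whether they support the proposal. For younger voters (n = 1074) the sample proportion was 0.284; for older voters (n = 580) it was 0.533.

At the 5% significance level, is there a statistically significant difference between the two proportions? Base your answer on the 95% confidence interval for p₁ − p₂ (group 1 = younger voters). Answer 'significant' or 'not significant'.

The two standard errors are √(0.2840×0.7160/1074) = 0.01376 and √(0.5330×0.4670/580) = 0.02072.
Because the samples are independent, SE_diff = √(0.01376² + 0.02072²) = 0.02487.
Using z* = 1.960 for 95%, ME = 1.960 × 0.02487 = 0.04875.
p̂₁ − p̂₂ = -0.2490; interval -0.2490 ± 0.04875 gives (-0.29775, -0.20025).
The interval (-0.29775, -0.20025) does not contain 0, so the difference is significant.

significant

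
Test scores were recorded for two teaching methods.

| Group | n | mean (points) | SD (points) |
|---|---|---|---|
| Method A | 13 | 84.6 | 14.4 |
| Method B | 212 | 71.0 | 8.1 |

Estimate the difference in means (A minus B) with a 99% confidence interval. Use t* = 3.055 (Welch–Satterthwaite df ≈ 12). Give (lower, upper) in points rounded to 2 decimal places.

(1.28, 25.92)

Per-group SEs: s₁/√n₁ = 14.4/√13 = 3.9938, s₂/√n₂ = 8.1/√212 = 0.5563.
Unpooled SE of the difference: √(15.95043844 + 0.30946969) = 4.0324.
Margin of error = t* · SE = 3.055 × 4.0324 = 12.3190.
x̄₁ − x̄₂ = 84.6 − 71.0 = 13.6000.
CI: 13.6000 ± 12.3190 = (1.28, 25.92).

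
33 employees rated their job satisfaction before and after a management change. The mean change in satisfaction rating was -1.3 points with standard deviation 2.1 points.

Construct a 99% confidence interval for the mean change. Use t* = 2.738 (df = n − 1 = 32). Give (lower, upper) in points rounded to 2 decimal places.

Paired design: SE = s_d/√n = 2.1/√33 = 0.3656.
t* = 2.738; margin of error = 2.738 × 0.3656 = 1.0010.
-1.3 ± 1.0010 → (-2.30, -0.30).

(-2.30, -0.30)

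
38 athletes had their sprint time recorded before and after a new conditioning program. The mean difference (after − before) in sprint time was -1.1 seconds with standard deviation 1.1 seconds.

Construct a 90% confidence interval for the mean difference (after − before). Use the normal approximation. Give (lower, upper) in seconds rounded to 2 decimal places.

(-1.39, -0.81)

Paired design: SE = s_d/√n = 1.1/√38 = 0.1784.
z* = 1.645; margin of error = 1.645 × 0.1784 = 0.2935.
-1.1 ± 0.2935 → (-1.39, -0.81).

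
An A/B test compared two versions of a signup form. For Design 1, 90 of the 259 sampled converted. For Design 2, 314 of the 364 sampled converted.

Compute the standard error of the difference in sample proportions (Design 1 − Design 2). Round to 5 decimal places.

0.03466

p̂₁ = 90/259 = 0.3475 and p̂₂ = 314/364 = 0.8626.
SE₁ = √(p̂₁(1−p̂₁)/n₁) = √(0.3475·0.6525/259) = 0.02959; SE₂ = √(0.8626·0.1374/364) = 0.01804.
Independent samples: SE of the difference = √(SE₁² + SE₂²) = √(0.0008755681 + 0.0003254416) = 0.03466.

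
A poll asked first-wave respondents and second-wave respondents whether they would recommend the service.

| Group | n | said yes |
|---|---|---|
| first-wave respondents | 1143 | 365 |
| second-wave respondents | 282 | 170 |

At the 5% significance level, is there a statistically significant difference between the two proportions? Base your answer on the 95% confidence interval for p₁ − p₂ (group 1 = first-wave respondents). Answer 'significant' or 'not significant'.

significant

p̂₁ = 365/1143 = 0.3193 and p̂₂ = 170/282 = 0.6028.
SE₁ = √(p̂₁(1−p̂₁)/n₁) = √(0.3193·0.6807/1143) = 0.01379; SE₂ = √(0.6028·0.3972/282) = 0.02914.
Independent samples: SE of the difference = √(SE₁² + SE₂²) = √(0.0001901641 + 0.0008491396) = 0.03224.
z* for 95% confidence is 1.960, so the margin of error is 1.960 × 0.03224 = 0.06319.
Point estimate p̂₁ − p̂₂ = 0.3193 − 0.6028 = -0.2835.
-0.2835 ± 0.06319 → (-0.34669, -0.22031).
The interval (-0.34669, -0.22031) does not contain 0, so the difference is significant.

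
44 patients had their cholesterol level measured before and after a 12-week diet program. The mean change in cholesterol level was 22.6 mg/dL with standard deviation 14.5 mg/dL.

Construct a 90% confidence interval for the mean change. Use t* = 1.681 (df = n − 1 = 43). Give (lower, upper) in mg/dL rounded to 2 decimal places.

(18.93, 26.27)

Paired design: SE = s_d/√n = 14.5/√44 = 2.1860.
t* = 1.681; margin of error = 1.681 × 2.1860 = 3.6747.
22.6 ± 3.6747 → (18.93, 26.27).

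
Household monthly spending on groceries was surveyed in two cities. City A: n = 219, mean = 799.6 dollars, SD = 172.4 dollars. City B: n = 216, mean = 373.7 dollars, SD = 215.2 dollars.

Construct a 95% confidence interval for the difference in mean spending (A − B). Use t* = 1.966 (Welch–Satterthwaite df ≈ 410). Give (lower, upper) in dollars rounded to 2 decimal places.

SE₁ = s₁/√n₁ = 172.4/√219 = 11.6497; SE₂ = 215.2/√216 = 14.6425.
Independent samples, unequal variances: SE_diff = √(SE₁² + SE₂²) = √(135.71551009 + 214.40280625) = 18.7114.
t* = 1.966, so margin of error = 1.966 × 18.7114 = 36.7866.
Difference in means = 799.6 − 373.7 = 425.9000.
425.9000 ± 36.7866 → (389.11, 462.69).

(389.11, 462.69)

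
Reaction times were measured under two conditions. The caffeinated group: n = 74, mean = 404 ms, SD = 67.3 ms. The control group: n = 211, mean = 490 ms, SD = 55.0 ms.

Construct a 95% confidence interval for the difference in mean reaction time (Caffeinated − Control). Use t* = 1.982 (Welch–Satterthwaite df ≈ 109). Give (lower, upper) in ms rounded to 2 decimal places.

Standard errors of each mean: 67.3/√74 = 7.8235 and 55.0/√211 = 3.7864.
SE(x̄₁ − x̄₂) = √(7.8235² + 3.7864²) = 8.6916 for independent samples with unequal variances.
With t* = 1.982, the margin is 1.982 × 8.6916 = 17.2268.
x̄₁ − x̄₂ = 404 − 490 = -86.0000; the interval is -86.0000 ± 17.2268 = (-103.23, -68.77).

(-103.23, -68.77)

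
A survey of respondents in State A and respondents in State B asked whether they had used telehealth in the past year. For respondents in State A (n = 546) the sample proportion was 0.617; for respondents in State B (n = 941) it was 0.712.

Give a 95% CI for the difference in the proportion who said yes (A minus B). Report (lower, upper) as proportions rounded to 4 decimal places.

(-0.1450, -0.0450)

SE₁ = √(p̂₁(1−p̂₁)/n₁) = √(0.6170·0.3830/546) = 0.02080; SE₂ = √(0.7120·0.2880/941) = 0.01476.
Independent samples: SE of the difference = √(SE₁² + SE₂²) = √(0.00043264 + 0.0002178576) = 0.02550.
z* for 95% confidence is 1.960, so the margin of error is 1.960 × 0.02550 = 0.04998.
Point estimate p̂₁ − p̂₂ = 0.6170 − 0.7120 = -0.0950.
-0.0950 ± 0.04998 → (-0.1450, -0.0450).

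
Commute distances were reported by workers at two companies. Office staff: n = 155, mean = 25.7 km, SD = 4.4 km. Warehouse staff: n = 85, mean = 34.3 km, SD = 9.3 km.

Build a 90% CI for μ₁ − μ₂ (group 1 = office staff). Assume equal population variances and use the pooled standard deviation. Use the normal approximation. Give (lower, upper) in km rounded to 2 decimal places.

s_p = √[((n₁−1)s₁² + (n₂−1)s₂²)/(n₁+n₂−2)] = √[(154·4.4² + 84·9.3²)/238] = 6.5615.
SE = 6.5615·√(1/155 + 1/85) = 0.8856.
With z* = 1.645, margin = 1.645 × 0.8856 = 1.4568.
x̄₁ − x̄₂ = 25.7 − 34.3 = -8.6000; interval -8.6000 ± 1.4568 = (-10.06, -7.14).

(-10.06, -7.14)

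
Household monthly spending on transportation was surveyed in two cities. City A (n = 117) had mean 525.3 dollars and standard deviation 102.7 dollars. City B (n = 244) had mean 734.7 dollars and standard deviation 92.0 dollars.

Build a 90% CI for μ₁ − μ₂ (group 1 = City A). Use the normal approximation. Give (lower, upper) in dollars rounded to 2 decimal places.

(-227.78, -191.02)

Standard errors of each mean: 102.7/√117 = 9.4946 and 92.0/√244 = 5.8897.
SE(x̄₁ − x̄₂) = √(9.4946² + 5.8897²) = 11.1730 for independent samples with unequal variances.
With z* = 1.645, the margin is 1.645 × 11.1730 = 18.3796.
x̄₁ − x̄₂ = 525.3 − 734.7 = -209.4000; the interval is -209.4000 ± 18.3796 = (-227.78, -191.02).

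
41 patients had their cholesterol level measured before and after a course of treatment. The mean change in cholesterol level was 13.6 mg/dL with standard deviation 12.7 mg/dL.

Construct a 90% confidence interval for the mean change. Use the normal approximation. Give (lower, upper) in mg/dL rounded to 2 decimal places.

Paired design: SE = s_d/√n = 12.7/√41 = 1.9834.
z* = 1.645; margin of error = 1.645 × 1.9834 = 3.2627.
13.6 ± 3.2627 → (10.34, 16.86).

(10.34, 16.86)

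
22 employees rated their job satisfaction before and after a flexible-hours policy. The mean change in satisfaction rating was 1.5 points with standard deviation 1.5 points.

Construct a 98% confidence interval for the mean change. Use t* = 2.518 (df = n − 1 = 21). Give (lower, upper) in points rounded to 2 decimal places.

This is a matched-pairs design, so SE = s_d/√n = 1.5/√22 = 0.3198.
Margin = 2.518 × 0.3198 = 0.8053; the interval is 1.5 ± 0.8053 = (0.69, 2.31).

(0.69, 2.31)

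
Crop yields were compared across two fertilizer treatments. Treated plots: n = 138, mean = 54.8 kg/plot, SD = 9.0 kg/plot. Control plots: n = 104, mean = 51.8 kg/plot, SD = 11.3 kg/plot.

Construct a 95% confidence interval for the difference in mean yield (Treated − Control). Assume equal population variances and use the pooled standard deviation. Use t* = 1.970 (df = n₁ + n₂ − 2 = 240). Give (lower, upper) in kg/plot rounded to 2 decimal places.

(0.43, 5.57)

s_p = √[((n₁−1)s₁² + (n₂−1)s₂²)/(n₁+n₂−2)] = √[(137·9.0² + 103·11.3²)/240] = 10.0518.
SE = 10.0518·√(1/138 + 1/104) = 1.3053.
With t* = 1.970, margin = 1.970 × 1.3053 = 2.5714.
x̄₁ − x̄₂ = 54.8 − 51.8 = 3.0000; interval 3.0000 ± 2.5714 = (0.43, 5.57).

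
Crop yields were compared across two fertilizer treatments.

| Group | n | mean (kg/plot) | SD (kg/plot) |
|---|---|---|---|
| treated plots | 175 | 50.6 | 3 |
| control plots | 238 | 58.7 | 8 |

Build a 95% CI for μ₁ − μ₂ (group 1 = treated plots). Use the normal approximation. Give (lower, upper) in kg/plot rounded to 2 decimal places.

Per-group SEs: s₁/√n₁ = 3/√175 = 0.2268, s₂/√n₂ = 8/√238 = 0.5186.
Unpooled SE of the difference: √(0.05143824 + 0.26894596) = 0.5660.
Margin of error = z* · SE = 1.960 × 0.5660 = 1.1094.
x̄₁ − x̄₂ = 50.6 − 58.7 = -8.1000.
CI: -8.1000 ± 1.1094 = (-9.21, -6.99).

(-9.21, -6.99)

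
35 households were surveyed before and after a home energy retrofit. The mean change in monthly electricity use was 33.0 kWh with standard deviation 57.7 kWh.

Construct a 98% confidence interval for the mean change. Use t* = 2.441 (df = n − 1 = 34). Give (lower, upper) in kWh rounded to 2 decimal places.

(9.19, 56.81)

This is a matched-pairs design, so SE = s_d/√n = 57.7/√35 = 9.7531.
Margin = 2.441 × 9.7531 = 23.8073; the interval is 33.0 ± 23.8073 = (9.19, 56.81).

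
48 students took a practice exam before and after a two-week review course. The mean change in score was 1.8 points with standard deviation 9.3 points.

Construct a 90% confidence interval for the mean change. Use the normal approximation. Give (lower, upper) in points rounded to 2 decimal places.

(-0.41, 4.01)

Paired design: SE = s_d/√n = 9.3/√48 = 1.3423.
z* = 1.645; margin of error = 1.645 × 1.3423 = 2.2081.
1.8 ± 2.2081 → (-0.41, 4.01).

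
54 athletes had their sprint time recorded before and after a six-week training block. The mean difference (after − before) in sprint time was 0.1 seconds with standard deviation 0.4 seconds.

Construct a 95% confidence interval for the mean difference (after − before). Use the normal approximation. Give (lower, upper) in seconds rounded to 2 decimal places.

(-0.01, 0.21)

This is a matched-pairs design, so SE = s_d/√n = 0.4/√54 = 0.0544.
Margin = 1.960 × 0.0544 = 0.1066; the interval is 0.1 ± 0.1066 = (-0.01, 0.21).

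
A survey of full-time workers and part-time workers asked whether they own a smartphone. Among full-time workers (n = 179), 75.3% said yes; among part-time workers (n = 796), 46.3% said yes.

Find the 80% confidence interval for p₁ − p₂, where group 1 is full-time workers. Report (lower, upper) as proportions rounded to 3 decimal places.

Each SE is √(p̂(1−p̂)/n): √(0.7530·0.2470/179) = 0.03223 and √(0.4630·0.5370/796) = 0.01767.
SE(p̂₁ − p̂₂) = √(SE₁² + SE₂²) = √(0.0010387729 + 0.0003122289) = 0.03676, since the two samples are independent.
At 80% confidence z* = 1.282; margin = 1.282 × 0.03676 = 0.04713.
The difference is 0.7530 − 0.4630 = 0.2900, so the interval is 0.2900 ± 0.04713 = (0.243, 0.337).

(0.243, 0.337)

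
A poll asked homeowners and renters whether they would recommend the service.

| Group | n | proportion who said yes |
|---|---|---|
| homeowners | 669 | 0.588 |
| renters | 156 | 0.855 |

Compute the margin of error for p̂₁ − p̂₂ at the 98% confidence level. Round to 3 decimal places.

0.079

The two standard errors are √(0.5880×0.4120/669) = 0.01903 and √(0.8550×0.1450/156) = 0.02819.
Because the samples are independent, SE_diff = √(0.01903² + 0.02819²) = 0.03401.
Using z* = 2.326 for 98%, ME = 2.326 × 0.03401 = 0.07911.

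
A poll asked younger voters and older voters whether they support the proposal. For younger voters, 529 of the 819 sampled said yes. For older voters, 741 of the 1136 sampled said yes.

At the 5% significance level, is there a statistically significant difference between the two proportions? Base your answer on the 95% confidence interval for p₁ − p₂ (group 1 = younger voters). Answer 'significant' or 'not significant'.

Sample proportions: 529/819 = 0.6459, 741/1136 = 0.6523.
Each SE is √(p̂(1−p̂)/n): √(0.6459·0.3541/819) = 0.01671 and √(0.6523·0.3477/1136) = 0.01413.
SE(p̂₁ − p̂₂) = √(SE₁² + SE₂²) = √(0.0002792241 + 0.0001996569) = 0.02188, since the two samples are independent.
At 95% confidence z* = 1.960; margin = 1.960 × 0.02188 = 0.04288.
The difference is 0.6459 − 0.6523 = -0.0064, so the interval is -0.0064 ± 0.04288 = (-0.04928, 0.03648).
The interval (-0.04928, 0.03648) contains 0, so the difference is not significant.

not significant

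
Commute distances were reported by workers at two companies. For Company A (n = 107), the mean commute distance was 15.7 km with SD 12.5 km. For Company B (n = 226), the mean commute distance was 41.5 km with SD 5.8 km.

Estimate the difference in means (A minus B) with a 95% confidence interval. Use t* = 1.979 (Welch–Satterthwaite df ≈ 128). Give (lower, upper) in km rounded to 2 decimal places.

SE₁ = s₁/√n₁ = 12.5/√107 = 1.2084; SE₂ = 5.8/√226 = 0.3858.
Independent samples, unequal variances: SE_diff = √(SE₁² + SE₂²) = √(1.46023056 + 0.14884164) = 1.2685.
t* = 1.979, so margin of error = 1.979 × 1.2685 = 2.5104.
Difference in means = 15.7 − 41.5 = -25.8000.
-25.8000 ± 2.5104 → (-28.31, -23.29).

(-28.31, -23.29)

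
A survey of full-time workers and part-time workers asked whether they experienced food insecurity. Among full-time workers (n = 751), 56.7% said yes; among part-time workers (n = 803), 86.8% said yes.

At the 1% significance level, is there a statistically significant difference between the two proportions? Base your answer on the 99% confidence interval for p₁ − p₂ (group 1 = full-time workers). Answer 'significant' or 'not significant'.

SE₁ = √(p̂₁(1−p̂₁)/n₁) = √(0.5670·0.4330/751) = 0.01808; SE₂ = √(0.8680·0.1320/803) = 0.01195.
Independent samples: SE of the difference = √(SE₁² + SE₂²) = √(0.0003268864 + 0.0001428025) = 0.02167.
z* for 99% confidence is 2.576, so the margin of error is 2.576 × 0.02167 = 0.05582.
Point estimate p̂₁ − p̂₂ = 0.5670 − 0.8680 = -0.3010.
-0.3010 ± 0.05582 → (-0.35682, -0.24518).
The interval (-0.35682, -0.24518) does not contain 0, so the difference is significant.

significant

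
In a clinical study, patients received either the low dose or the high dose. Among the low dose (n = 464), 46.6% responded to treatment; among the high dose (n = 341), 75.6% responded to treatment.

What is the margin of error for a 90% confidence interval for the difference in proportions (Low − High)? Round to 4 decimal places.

Each SE is √(p̂(1−p̂)/n): √(0.4660·0.5340/464) = 0.02316 and √(0.7560·0.2440/341) = 0.02326.
SE(p̂₁ − p̂₂) = √(SE₁² + SE₂²) = √(0.0005363856 + 0.0005410276) = 0.03282, since the two samples are independent.
At 90% confidence z* = 1.645; margin = 1.645 × 0.03282 = 0.05399.

0.0540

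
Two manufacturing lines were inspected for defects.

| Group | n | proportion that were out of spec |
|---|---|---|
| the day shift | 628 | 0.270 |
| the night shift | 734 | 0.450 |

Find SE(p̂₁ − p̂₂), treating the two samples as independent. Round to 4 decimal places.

0.0255

SE₁ = √(p̂₁(1−p̂₁)/n₁) = √(0.2700·0.7300/628) = 0.01772; SE₂ = √(0.4500·0.5500/734) = 0.01836.
Independent samples: SE of the difference = √(SE₁² + SE₂²) = √(0.0003139984 + 0.0003370896) = 0.02552.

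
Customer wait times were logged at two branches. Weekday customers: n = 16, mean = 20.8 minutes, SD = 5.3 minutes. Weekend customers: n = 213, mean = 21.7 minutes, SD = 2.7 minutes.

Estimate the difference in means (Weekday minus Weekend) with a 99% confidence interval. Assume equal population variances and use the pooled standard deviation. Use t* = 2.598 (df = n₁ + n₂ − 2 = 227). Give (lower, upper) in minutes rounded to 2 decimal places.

(-2.88, 1.08)

s_p = √[((n₁−1)s₁² + (n₂−1)s₂²)/(n₁+n₂−2)] = √[(15·5.3² + 212·2.7²)/227] = 2.9435.
SE = 2.9435·√(1/16 + 1/213) = 0.7630.
With t* = 2.598, margin = 2.598 × 0.7630 = 1.9823.
x̄₁ − x̄₂ = 20.8 − 21.7 = -0.9000; interval -0.9000 ± 1.9823 = (-2.88, 1.08).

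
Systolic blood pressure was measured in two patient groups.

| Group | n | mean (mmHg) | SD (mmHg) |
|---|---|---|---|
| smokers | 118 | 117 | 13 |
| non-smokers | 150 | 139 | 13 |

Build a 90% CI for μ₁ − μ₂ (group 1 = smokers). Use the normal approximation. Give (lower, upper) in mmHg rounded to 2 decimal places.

SE₁ = s₁/√n₁ = 13/√118 = 1.1967; SE₂ = 13/√150 = 1.0614.
Independent samples, unequal variances: SE_diff = √(SE₁² + SE₂²) = √(1.43209089 + 1.12656996) = 1.5996.
z* = 1.645, so margin of error = 1.645 × 1.5996 = 2.6313.
Difference in means = 117 − 139 = -22.0000.
-22.0000 ± 2.6313 → (-24.63, -19.37).

(-24.63, -19.37)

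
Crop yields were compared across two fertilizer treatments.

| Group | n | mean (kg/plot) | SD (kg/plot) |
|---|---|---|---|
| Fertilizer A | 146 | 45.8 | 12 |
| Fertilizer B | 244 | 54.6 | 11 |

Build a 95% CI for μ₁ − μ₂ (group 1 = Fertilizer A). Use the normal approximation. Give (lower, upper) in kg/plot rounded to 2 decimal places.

SE₁ = s₁/√n₁ = 12/√146 = 0.9931; SE₂ = 11/√244 = 0.7042.
Independent samples, unequal variances: SE_diff = √(SE₁² + SE₂²) = √(0.98624761 + 0.49589764) = 1.2174.
z* = 1.960, so margin of error = 1.960 × 1.2174 = 2.3861.
Difference in means = 45.8 − 54.6 = -8.8000.
-8.8000 ± 2.3861 → (-11.19, -6.41).

(-11.19, -6.41)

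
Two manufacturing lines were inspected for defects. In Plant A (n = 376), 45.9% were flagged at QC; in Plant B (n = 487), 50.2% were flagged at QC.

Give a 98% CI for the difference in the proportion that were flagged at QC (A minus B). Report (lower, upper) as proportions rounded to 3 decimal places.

(-0.123, 0.037)

SE₁ = √(p̂₁(1−p̂₁)/n₁) = √(0.4590·0.5410/376) = 0.02570; SE₂ = √(0.5020·0.4980/487) = 0.02266.
Independent samples: SE of the difference = √(SE₁² + SE₂²) = √(0.00066049 + 0.0005134756) = 0.03426.
z* for 98% confidence is 2.326, so the margin of error is 2.326 × 0.03426 = 0.07969.
Point estimate p̂₁ − p̂₂ = 0.4590 − 0.5020 = -0.0430.
-0.0430 ± 0.07969 → (-0.123, 0.037).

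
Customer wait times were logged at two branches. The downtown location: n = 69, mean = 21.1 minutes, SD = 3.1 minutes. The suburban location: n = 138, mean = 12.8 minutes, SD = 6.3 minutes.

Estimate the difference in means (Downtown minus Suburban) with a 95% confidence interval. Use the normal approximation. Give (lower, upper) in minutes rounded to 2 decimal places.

Standard errors of each mean: 3.1/√69 = 0.3732 and 6.3/√138 = 0.5363.
SE(x̄₁ − x̄₂) = √(0.3732² + 0.5363²) = 0.6534 for independent samples with unequal variances.
With z* = 1.960, the margin is 1.960 × 0.6534 = 1.2807.
x̄₁ − x̄₂ = 21.1 − 12.8 = 8.3000; the interval is 8.3000 ± 1.2807 = (7.02, 9.58).

(7.02, 9.58)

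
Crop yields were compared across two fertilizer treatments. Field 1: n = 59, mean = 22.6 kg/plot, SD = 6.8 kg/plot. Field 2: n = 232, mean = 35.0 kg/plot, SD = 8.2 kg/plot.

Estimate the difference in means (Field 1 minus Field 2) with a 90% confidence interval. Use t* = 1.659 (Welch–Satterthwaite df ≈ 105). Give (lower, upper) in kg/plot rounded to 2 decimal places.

(-14.12, -10.68)

Standard errors of each mean: 6.8/√59 = 0.8853 and 8.2/√232 = 0.5384.
SE(x̄₁ − x̄₂) = √(0.8853² + 0.5384²) = 1.0362 for independent samples with unequal variances.
With t* = 1.659, the margin is 1.659 × 1.0362 = 1.7191.
x̄₁ − x̄₂ = 22.6 − 35.0 = -12.4000; the interval is -12.4000 ± 1.7191 = (-14.12, -10.68).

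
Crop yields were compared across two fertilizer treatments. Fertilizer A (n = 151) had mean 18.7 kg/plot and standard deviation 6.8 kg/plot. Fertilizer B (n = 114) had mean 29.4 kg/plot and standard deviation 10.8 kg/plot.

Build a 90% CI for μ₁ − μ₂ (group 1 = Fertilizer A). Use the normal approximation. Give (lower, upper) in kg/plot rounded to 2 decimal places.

(-12.60, -8.80)

SE₁ = s₁/√n₁ = 6.8/√151 = 0.5534; SE₂ = 10.8/√114 = 1.0115.
Independent samples, unequal variances: SE_diff = √(SE₁² + SE₂²) = √(0.30625156 + 1.02313225) = 1.1530.
z* = 1.645, so margin of error = 1.645 × 1.1530 = 1.8967.
Difference in means = 18.7 − 29.4 = -10.7000.
-10.7000 ± 1.8967 → (-12.60, -8.80).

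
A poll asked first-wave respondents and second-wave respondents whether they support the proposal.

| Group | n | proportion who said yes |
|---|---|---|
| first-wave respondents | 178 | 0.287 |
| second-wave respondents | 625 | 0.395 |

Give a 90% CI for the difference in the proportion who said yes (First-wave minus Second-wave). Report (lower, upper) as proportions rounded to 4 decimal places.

Each SE is √(p̂(1−p̂)/n): √(0.2870·0.7130/178) = 0.03391 and √(0.3950·0.6050/625) = 0.01955.
SE(p̂₁ − p̂₂) = √(SE₁² + SE₂²) = √(0.0011498881 + 0.0003822025) = 0.03914, since the two samples are independent.
At 90% confidence z* = 1.645; margin = 1.645 × 0.03914 = 0.06439.
The difference is 0.2870 − 0.3950 = -0.1080, so the interval is -0.1080 ± 0.06439 = (-0.1724, -0.0436).

(-0.1724, -0.0436)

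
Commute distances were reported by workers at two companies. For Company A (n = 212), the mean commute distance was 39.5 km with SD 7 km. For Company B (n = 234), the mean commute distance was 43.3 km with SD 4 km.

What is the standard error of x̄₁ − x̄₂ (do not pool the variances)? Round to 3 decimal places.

0.547

Per-group SEs: s₁/√n₁ = 7/√212 = 0.4808, s₂/√n₂ = 4/√234 = 0.2615.
Unpooled SE of the difference: √(0.23116864 + 0.06838225) = 0.5473.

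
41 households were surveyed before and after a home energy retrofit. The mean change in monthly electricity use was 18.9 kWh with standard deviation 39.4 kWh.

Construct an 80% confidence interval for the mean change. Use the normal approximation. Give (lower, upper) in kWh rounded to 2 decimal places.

(11.01, 26.79)

This is a matched-pairs design, so SE = s_d/√n = 39.4/√41 = 6.1532.
Margin = 1.282 × 6.1532 = 7.8884; the interval is 18.9 ± 7.8884 = (11.01, 26.79).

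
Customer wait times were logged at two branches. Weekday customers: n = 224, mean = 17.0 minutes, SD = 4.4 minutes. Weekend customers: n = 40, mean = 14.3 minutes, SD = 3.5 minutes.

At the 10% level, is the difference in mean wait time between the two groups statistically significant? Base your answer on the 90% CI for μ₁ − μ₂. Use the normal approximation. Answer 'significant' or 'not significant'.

Standard errors of each mean: 4.4/√224 = 0.2940 and 3.5/√40 = 0.5534.
SE(x̄₁ − x̄₂) = √(0.2940² + 0.5534²) = 0.6266 for independent samples with unequal variances.
With z* = 1.645, the margin is 1.645 × 0.6266 = 1.0308.
x̄₁ − x̄₂ = 17.0 − 14.3 = 2.7000; the interval is 2.7000 ± 1.0308 = (1.6692, 3.7308).
The interval (1.6692, 3.7308) does not contain 0, so the difference is significant.

significant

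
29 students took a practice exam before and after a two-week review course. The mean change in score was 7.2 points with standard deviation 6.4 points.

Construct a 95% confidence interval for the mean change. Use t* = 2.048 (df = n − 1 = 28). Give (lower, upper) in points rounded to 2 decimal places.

Paired design: SE = s_d/√n = 6.4/√29 = 1.1885.
t* = 2.048; margin of error = 2.048 × 1.1885 = 2.4340.
7.2 ± 2.4340 → (4.77, 9.63).

(4.77, 9.63)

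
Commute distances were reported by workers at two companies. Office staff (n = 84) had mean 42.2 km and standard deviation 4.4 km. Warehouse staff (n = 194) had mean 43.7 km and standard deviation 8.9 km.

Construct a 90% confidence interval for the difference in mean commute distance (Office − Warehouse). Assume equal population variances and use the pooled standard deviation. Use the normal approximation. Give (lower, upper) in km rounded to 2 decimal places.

(-3.18, 0.18)

s_p = √[((n₁−1)s₁² + (n₂−1)s₂²)/(n₁+n₂−2)] = √[(83·4.4² + 193·8.9²)/276] = 7.8238.
SE = 7.8238·√(1/84 + 1/194) = 1.0219.
With z* = 1.645, margin = 1.645 × 1.0219 = 1.6810.
x̄₁ − x̄₂ = 42.2 − 43.7 = -1.5000; interval -1.5000 ± 1.6810 = (-3.18, 0.18).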